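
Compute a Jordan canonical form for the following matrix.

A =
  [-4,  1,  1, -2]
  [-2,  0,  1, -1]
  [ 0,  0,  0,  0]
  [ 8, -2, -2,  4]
J_3(0) ⊕ J_1(0)

The characteristic polynomial is
  det(x·I − A) = x^4

Eigenvalues and multiplicities (the geometric multiplicity of λ is n − rank(A − λI), which equals the number of Jordan blocks for λ):
  λ = 0: algebraic multiplicity = 4, geometric multiplicity = 2

Determining the block sizes for each eigenvalue:
  λ = 0: with am = 4 and gm = 2, the partition is not yet determined (e.g. several partitions of 4 into 2 parts exist). Let N = A − (0)·I. Computing rank(N^1) = 2, rank(N^2) = 1, rank(N^3) = 0; the number of blocks of size ≥ j is rank(N^{j−1}) − rank(N^j), giving [2, 1, 1]. So we have 1 block(s) of size 3, 1 block(s) of size 1 → block sizes [3, 1]

Assembling the blocks gives a Jordan form
J =
  [0, 1, 0, 0]
  [0, 0, 1, 0]
  [0, 0, 0, 0]
  [0, 0, 0, 0]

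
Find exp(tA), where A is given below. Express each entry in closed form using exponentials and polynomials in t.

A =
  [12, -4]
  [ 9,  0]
e^{tA} =
  [6*t*exp(6*t) + exp(6*t), -4*t*exp(6*t)]
  [9*t*exp(6*t), -6*t*exp(6*t) + exp(6*t)]

Strategy: write A = P · J · P⁻¹ where J is a Jordan canonical form, so e^{tA} = P · e^{tJ} · P⁻¹, and e^{tJ} can be computed block-by-block.

A has Jordan form
J =
  [6, 1]
  [0, 6]
(up to reordering of blocks).

Per-block formulas:
  For a 2×2 Jordan block J_2(6): exp(t · J_2(6)) = e^(6t)·(I + t·N), where N is the 2×2 nilpotent shift.

After assembling e^{tJ} and conjugating by P, we get:

e^{tA} =
  [6*t*exp(6*t) + exp(6*t), -4*t*exp(6*t)]
  [9*t*exp(6*t), -6*t*exp(6*t) + exp(6*t)]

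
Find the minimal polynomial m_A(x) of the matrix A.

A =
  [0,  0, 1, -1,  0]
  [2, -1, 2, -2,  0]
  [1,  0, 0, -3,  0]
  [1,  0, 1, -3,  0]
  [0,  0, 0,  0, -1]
x^3 + 3*x^2 + 3*x + 1

The characteristic polynomial is χ_A(x) = (x + 1)^5, so the eigenvalues are known. The minimal polynomial is
  m_A(x) = Π_λ (x − λ)^{k_λ}
where k_λ is the size of the *largest* Jordan block for λ (equivalently, the smallest k with (A − λI)^k v = 0 for every generalised eigenvector v of λ).

  λ = -1: largest Jordan block has size 3, contributing (x + 1)^3

So m_A(x) = (x + 1)^3 = x^3 + 3*x^2 + 3*x + 1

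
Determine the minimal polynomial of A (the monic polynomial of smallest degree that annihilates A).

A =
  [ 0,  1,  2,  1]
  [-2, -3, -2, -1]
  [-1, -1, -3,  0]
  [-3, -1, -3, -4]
x^3 + 8*x^2 + 21*x + 18

The characteristic polynomial is χ_A(x) = (x + 2)^2*(x + 3)^2, so the eigenvalues are known. The minimal polynomial is
  m_A(x) = Π_λ (x − λ)^{k_λ}
where k_λ is the size of the *largest* Jordan block for λ (equivalently, the smallest k with (A − λI)^k v = 0 for every generalised eigenvector v of λ).

  λ = -3: largest Jordan block has size 2, contributing (x + 3)^2
  λ = -2: largest Jordan block has size 1, contributing (x + 2)

So m_A(x) = (x + 2)*(x + 3)^2 = x^3 + 8*x^2 + 21*x + 18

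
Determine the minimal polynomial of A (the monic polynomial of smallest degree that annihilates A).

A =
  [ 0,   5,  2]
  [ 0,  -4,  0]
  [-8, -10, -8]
x^2 + 8*x + 16

The characteristic polynomial is χ_A(x) = (x + 4)^3, so the eigenvalues are known. The minimal polynomial is
  m_A(x) = Π_λ (x − λ)^{k_λ}
where k_λ is the size of the *largest* Jordan block for λ (equivalently, the smallest k with (A − λI)^k v = 0 for every generalised eigenvector v of λ).

  λ = -4: largest Jordan block has size 2, contributing (x + 4)^2

So m_A(x) = (x + 4)^2 = x^2 + 8*x + 16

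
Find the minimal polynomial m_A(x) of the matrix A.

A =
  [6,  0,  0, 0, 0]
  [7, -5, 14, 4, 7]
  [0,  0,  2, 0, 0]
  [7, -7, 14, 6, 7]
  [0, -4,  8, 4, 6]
x^3 - 7*x^2 + 4*x + 12

The characteristic polynomial is χ_A(x) = (x - 6)^2*(x - 2)^2*(x + 1), so the eigenvalues are known. The minimal polynomial is
  m_A(x) = Π_λ (x − λ)^{k_λ}
where k_λ is the size of the *largest* Jordan block for λ (equivalently, the smallest k with (A − λI)^k v = 0 for every generalised eigenvector v of λ).

  λ = -1: largest Jordan block has size 1, contributing (x + 1)
  λ = 2: largest Jordan block has size 1, contributing (x − 2)
  λ = 6: largest Jordan block has size 1, contributing (x − 6)

So m_A(x) = (x - 6)*(x - 2)*(x + 1) = x^3 - 7*x^2 + 4*x + 12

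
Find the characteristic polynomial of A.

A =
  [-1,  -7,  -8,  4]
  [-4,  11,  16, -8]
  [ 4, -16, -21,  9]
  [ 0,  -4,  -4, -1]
x^4 + 12*x^3 + 54*x^2 + 108*x + 81

Expanding det(x·I − A) (e.g. by cofactor expansion or by noting that A is similar to its Jordan form J, which has the same characteristic polynomial as A) gives
  χ_A(x) = x^4 + 12*x^3 + 54*x^2 + 108*x + 81
which factors as (x + 3)^4. The eigenvalues (with algebraic multiplicities) are λ = -3 with multiplicity 4.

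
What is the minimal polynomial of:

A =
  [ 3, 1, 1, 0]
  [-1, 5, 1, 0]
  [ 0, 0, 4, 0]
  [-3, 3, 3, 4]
x^2 - 8*x + 16

The characteristic polynomial is χ_A(x) = (x - 4)^4, so the eigenvalues are known. The minimal polynomial is
  m_A(x) = Π_λ (x − λ)^{k_λ}
where k_λ is the size of the *largest* Jordan block for λ (equivalently, the smallest k with (A − λI)^k v = 0 for every generalised eigenvector v of λ).

  λ = 4: largest Jordan block has size 2, contributing (x − 4)^2

So m_A(x) = (x - 4)^2 = x^2 - 8*x + 16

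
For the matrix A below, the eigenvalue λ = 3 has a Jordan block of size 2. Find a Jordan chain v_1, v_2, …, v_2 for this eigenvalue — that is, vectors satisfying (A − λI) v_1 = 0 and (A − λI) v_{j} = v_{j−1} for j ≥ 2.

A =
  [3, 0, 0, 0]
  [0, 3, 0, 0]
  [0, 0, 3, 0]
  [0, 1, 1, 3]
A Jordan chain for λ = 3 of length 2:
v_1 = (0, 0, 0, 1)ᵀ
v_2 = (0, 1, 0, 0)ᵀ

Let N = A − (3)·I. We want v_2 with N^2 v_2 = 0 but N^1 v_2 ≠ 0; then v_{j-1} := N · v_j for j = 2, …, 2.

Pick v_2 = (0, 1, 0, 0)ᵀ.
Then v_1 = N · v_2 = (0, 0, 0, 1)ᵀ.

Sanity check: (A − (3)·I) v_1 = (0, 0, 0, 0)ᵀ = 0. ✓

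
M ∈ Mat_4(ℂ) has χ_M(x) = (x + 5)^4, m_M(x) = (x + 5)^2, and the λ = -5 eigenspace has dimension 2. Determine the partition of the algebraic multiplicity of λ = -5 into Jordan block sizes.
Block sizes for λ = -5: [2, 2]

Step 1 — from the characteristic polynomial, algebraic multiplicity of λ = -5 is 4. From dim ker(M − (-5)·I) = 2, there are exactly 2 Jordan blocks for λ = -5.
Step 2 — from the minimal polynomial, the factor (x + 5)^2 tells us the largest block for λ = -5 has size 2.
Step 3 — with total size 4, 2 blocks, and largest block 2, the block sizes (in nonincreasing order) are [2, 2].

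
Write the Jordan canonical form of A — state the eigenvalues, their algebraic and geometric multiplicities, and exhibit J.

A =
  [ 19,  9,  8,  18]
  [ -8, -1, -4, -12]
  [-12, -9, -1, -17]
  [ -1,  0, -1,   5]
J_2(5) ⊕ J_2(6)

The characteristic polynomial is
  det(x·I − A) = x^4 - 22*x^3 + 181*x^2 - 660*x + 900 = (x - 6)^2*(x - 5)^2

Eigenvalues and multiplicities (the geometric multiplicity of λ is n − rank(A − λI), which equals the number of Jordan blocks for λ):
  λ = 5: algebraic multiplicity = 2, geometric multiplicity = 1
  λ = 6: algebraic multiplicity = 2, geometric multiplicity = 1

Determining the block sizes for each eigenvalue:
  λ = 5: one block (gm = 1), so the single block has size am = 2 → block sizes [2]
  λ = 6: one block (gm = 1), so the single block has size am = 2 → block sizes [2]

Assembling the blocks gives a Jordan form
J =
  [5, 1, 0, 0]
  [0, 5, 0, 0]
  [0, 0, 6, 1]
  [0, 0, 0, 6]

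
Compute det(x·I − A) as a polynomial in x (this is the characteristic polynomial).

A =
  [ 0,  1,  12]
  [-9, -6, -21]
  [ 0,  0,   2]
x^3 + 4*x^2 - 3*x - 18

Expanding det(x·I − A) (e.g. by cofactor expansion or by noting that A is similar to its Jordan form J, which has the same characteristic polynomial as A) gives
  χ_A(x) = x^3 + 4*x^2 - 3*x - 18
which factors as (x - 2)*(x + 3)^2. The eigenvalues (with algebraic multiplicities) are λ = -3 with multiplicity 2, λ = 2 with multiplicity 1.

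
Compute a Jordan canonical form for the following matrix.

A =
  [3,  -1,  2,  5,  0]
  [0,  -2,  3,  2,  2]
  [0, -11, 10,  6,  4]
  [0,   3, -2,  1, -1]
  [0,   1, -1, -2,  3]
J_3(3) ⊕ J_2(3)

The characteristic polynomial is
  det(x·I − A) = x^5 - 15*x^4 + 90*x^3 - 270*x^2 + 405*x - 243 = (x - 3)^5

Eigenvalues and multiplicities (the geometric multiplicity of λ is n − rank(A − λI), which equals the number of Jordan blocks for λ):
  λ = 3: algebraic multiplicity = 5, geometric multiplicity = 2

Determining the block sizes for each eigenvalue:
  λ = 3: with am = 5 and gm = 2, the partition is not yet determined (e.g. several partitions of 5 into 2 parts exist). Let N = A − (3)·I. Computing rank(N^1) = 3, rank(N^2) = 1, rank(N^3) = 0; the number of blocks of size ≥ j is rank(N^{j−1}) − rank(N^j), giving [2, 2, 1]. So we have 1 block(s) of size 3, 1 block(s) of size 2 → block sizes [3, 2]

Assembling the blocks gives a Jordan form
J =
  [3, 1, 0, 0, 0]
  [0, 3, 1, 0, 0]
  [0, 0, 3, 0, 0]
  [0, 0, 0, 3, 1]
  [0, 0, 0, 0, 3]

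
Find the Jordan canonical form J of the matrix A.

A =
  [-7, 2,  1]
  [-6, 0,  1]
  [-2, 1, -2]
J_3(-3)

The characteristic polynomial is
  det(x·I − A) = x^3 + 9*x^2 + 27*x + 27 = (x + 3)^3

Eigenvalues and multiplicities (the geometric multiplicity of λ is n − rank(A − λI), which equals the number of Jordan blocks for λ):
  λ = -3: algebraic multiplicity = 3, geometric multiplicity = 1

Determining the block sizes for each eigenvalue:
  λ = -3: one block (gm = 1), so the single block has size am = 3 → block sizes [3]

Assembling the blocks gives a Jordan form
J =
  [-3,  1,  0]
  [ 0, -3,  1]
  [ 0,  0, -3]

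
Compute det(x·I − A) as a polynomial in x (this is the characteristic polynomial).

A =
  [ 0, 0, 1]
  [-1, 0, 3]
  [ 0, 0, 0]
x^3

Expanding det(x·I − A) (e.g. by cofactor expansion or by noting that A is similar to its Jordan form J, which has the same characteristic polynomial as A) gives
  χ_A(x) = x^3
which factors as x^3. The eigenvalues (with algebraic multiplicities) are λ = 0 with multiplicity 3.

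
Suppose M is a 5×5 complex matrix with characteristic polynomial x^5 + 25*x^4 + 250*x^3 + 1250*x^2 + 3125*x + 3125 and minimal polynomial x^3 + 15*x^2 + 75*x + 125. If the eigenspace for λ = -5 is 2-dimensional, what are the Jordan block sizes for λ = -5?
Block sizes for λ = -5: [3, 2]

Step 1 — from the characteristic polynomial, algebraic multiplicity of λ = -5 is 5. From dim ker(M − (-5)·I) = 2, there are exactly 2 Jordan blocks for λ = -5.
Step 2 — from the minimal polynomial, the factor (x + 5)^3 tells us the largest block for λ = -5 has size 3.
Step 3 — with total size 5, 2 blocks, and largest block 3, the block sizes (in nonincreasing order) are [3, 2].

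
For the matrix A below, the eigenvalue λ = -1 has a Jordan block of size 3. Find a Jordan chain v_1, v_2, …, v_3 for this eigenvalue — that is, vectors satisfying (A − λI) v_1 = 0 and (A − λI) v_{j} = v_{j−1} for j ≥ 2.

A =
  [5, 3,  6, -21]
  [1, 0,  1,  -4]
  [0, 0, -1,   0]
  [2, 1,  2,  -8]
A Jordan chain for λ = -1 of length 3:
v_1 = (-3, -1, 0, -1)ᵀ
v_2 = (6, 1, 0, 2)ᵀ
v_3 = (1, 0, 0, 0)ᵀ

Let N = A − (-1)·I. We want v_3 with N^3 v_3 = 0 but N^2 v_3 ≠ 0; then v_{j-1} := N · v_j for j = 3, …, 2.

Pick v_3 = (1, 0, 0, 0)ᵀ.
Then v_2 = N · v_3 = (6, 1, 0, 2)ᵀ.
Then v_1 = N · v_2 = (-3, -1, 0, -1)ᵀ.

Sanity check: (A − (-1)·I) v_1 = (0, 0, 0, 0)ᵀ = 0. ✓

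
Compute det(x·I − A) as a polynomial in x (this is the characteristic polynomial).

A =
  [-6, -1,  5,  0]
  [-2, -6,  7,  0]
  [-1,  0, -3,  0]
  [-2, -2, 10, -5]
x^4 + 20*x^3 + 150*x^2 + 500*x + 625

Expanding det(x·I − A) (e.g. by cofactor expansion or by noting that A is similar to its Jordan form J, which has the same characteristic polynomial as A) gives
  χ_A(x) = x^4 + 20*x^3 + 150*x^2 + 500*x + 625
which factors as (x + 5)^4. The eigenvalues (with algebraic multiplicities) are λ = -5 with multiplicity 4.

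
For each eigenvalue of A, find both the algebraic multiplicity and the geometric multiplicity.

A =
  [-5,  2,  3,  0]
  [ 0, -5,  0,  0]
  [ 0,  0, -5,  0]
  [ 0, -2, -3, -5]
λ = -5: alg = 4, geom = 3

Step 1 — factor the characteristic polynomial to read off the algebraic multiplicities:
  χ_A(x) = (x + 5)^4

Step 2 — compute geometric multiplicities via the rank-nullity identity g(λ) = n − rank(A − λI):
  rank(A − (-5)·I) = 1, so dim ker(A − (-5)·I) = n − 1 = 3

Summary:
  λ = -5: algebraic multiplicity = 4, geometric multiplicity = 3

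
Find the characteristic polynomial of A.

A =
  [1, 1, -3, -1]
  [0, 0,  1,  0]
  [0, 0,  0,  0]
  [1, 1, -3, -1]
x^4

Expanding det(x·I − A) (e.g. by cofactor expansion or by noting that A is similar to its Jordan form J, which has the same characteristic polynomial as A) gives
  χ_A(x) = x^4
which factors as x^4. The eigenvalues (with algebraic multiplicities) are λ = 0 with multiplicity 4.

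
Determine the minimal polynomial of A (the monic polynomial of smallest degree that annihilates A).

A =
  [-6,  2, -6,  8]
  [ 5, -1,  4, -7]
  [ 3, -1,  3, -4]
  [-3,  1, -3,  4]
x^3

The characteristic polynomial is χ_A(x) = x^4, so the eigenvalues are known. The minimal polynomial is
  m_A(x) = Π_λ (x − λ)^{k_λ}
where k_λ is the size of the *largest* Jordan block for λ (equivalently, the smallest k with (A − λI)^k v = 0 for every generalised eigenvector v of λ).

  λ = 0: largest Jordan block has size 3, contributing (x − 0)^3

So m_A(x) = x^3 = x^3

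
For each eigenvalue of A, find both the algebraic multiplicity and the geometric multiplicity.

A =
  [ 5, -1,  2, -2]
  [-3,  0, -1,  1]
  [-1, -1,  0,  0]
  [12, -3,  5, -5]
λ = 0: alg = 4, geom = 2

Step 1 — factor the characteristic polynomial to read off the algebraic multiplicities:
  χ_A(x) = x^4

Step 2 — compute geometric multiplicities via the rank-nullity identity g(λ) = n − rank(A − λI):
  rank(A − (0)·I) = 2, so dim ker(A − (0)·I) = n − 2 = 2

Summary:
  λ = 0: algebraic multiplicity = 4, geometric multiplicity = 2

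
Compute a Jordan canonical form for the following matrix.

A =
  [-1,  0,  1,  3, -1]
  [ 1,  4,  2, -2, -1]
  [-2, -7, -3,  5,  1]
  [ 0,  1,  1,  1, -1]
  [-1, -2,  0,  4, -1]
J_3(0) ⊕ J_2(0)

The characteristic polynomial is
  det(x·I − A) = x^5

Eigenvalues and multiplicities (the geometric multiplicity of λ is n − rank(A − λI), which equals the number of Jordan blocks for λ):
  λ = 0: algebraic multiplicity = 5, geometric multiplicity = 2

Determining the block sizes for each eigenvalue:
  λ = 0: with am = 5 and gm = 2, the partition is not yet determined (e.g. several partitions of 5 into 2 parts exist). Let N = A − (0)·I. Computing rank(N^1) = 3, rank(N^2) = 1, rank(N^3) = 0; the number of blocks of size ≥ j is rank(N^{j−1}) − rank(N^j), giving [2, 2, 1]. So we have 1 block(s) of size 3, 1 block(s) of size 2 → block sizes [3, 2]

Assembling the blocks gives a Jordan form
J =
  [0, 1, 0, 0, 0]
  [0, 0, 1, 0, 0]
  [0, 0, 0, 0, 0]
  [0, 0, 0, 0, 1]
  [0, 0, 0, 0, 0]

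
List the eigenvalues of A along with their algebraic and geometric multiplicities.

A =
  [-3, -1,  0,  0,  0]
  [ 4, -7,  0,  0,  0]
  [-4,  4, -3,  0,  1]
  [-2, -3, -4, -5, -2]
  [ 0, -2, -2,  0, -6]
λ = -5: alg = 4, geom = 3; λ = -4: alg = 1, geom = 1

Step 1 — factor the characteristic polynomial to read off the algebraic multiplicities:
  χ_A(x) = (x + 4)*(x + 5)^4

Step 2 — compute geometric multiplicities via the rank-nullity identity g(λ) = n − rank(A − λI):
  rank(A − (-5)·I) = 2, so dim ker(A − (-5)·I) = n − 2 = 3
  rank(A − (-4)·I) = 4, so dim ker(A − (-4)·I) = n − 4 = 1

Summary:
  λ = -5: algebraic multiplicity = 4, geometric multiplicity = 3
  λ = -4: algebraic multiplicity = 1, geometric multiplicity = 1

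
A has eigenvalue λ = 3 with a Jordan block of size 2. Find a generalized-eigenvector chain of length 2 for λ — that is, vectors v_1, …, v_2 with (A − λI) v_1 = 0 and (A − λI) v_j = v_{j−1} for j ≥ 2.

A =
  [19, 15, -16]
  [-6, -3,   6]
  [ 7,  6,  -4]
A Jordan chain for λ = 3 of length 2:
v_1 = (1, 0, 1)ᵀ
v_2 = (1, -1, 0)ᵀ

Let N = A − (3)·I. We want v_2 with N^2 v_2 = 0 but N^1 v_2 ≠ 0; then v_{j-1} := N · v_j for j = 2, …, 2.

Pick v_2 = (1, -1, 0)ᵀ.
Then v_1 = N · v_2 = (1, 0, 1)ᵀ.

Sanity check: (A − (3)·I) v_1 = (0, 0, 0)ᵀ = 0. ✓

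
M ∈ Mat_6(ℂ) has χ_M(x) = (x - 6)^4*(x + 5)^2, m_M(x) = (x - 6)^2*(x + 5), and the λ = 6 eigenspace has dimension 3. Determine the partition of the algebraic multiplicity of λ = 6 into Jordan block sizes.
Block sizes for λ = 6: [2, 1, 1]

Step 1 — from the characteristic polynomial, algebraic multiplicity of λ = 6 is 4. From dim ker(M − (6)·I) = 3, there are exactly 3 Jordan blocks for λ = 6.
Step 2 — from the minimal polynomial, the factor (x − 6)^2 tells us the largest block for λ = 6 has size 2.
Step 3 — with total size 4, 3 blocks, and largest block 2, the block sizes (in nonincreasing order) are [2, 1, 1].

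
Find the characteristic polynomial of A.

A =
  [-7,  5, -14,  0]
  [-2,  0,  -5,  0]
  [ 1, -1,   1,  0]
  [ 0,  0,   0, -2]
x^4 + 8*x^3 + 24*x^2 + 32*x + 16

Expanding det(x·I − A) (e.g. by cofactor expansion or by noting that A is similar to its Jordan form J, which has the same characteristic polynomial as A) gives
  χ_A(x) = x^4 + 8*x^3 + 24*x^2 + 32*x + 16
which factors as (x + 2)^4. The eigenvalues (with algebraic multiplicities) are λ = -2 with multiplicity 4.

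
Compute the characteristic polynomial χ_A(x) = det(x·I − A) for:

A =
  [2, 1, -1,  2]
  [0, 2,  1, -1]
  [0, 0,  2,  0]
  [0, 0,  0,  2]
x^4 - 8*x^3 + 24*x^2 - 32*x + 16

Expanding det(x·I − A) (e.g. by cofactor expansion or by noting that A is similar to its Jordan form J, which has the same characteristic polynomial as A) gives
  χ_A(x) = x^4 - 8*x^3 + 24*x^2 - 32*x + 16
which factors as (x - 2)^4. The eigenvalues (with algebraic multiplicities) are λ = 2 with multiplicity 4.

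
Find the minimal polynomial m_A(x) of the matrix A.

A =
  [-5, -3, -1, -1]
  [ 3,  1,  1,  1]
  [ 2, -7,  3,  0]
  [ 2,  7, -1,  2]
x^4 - x^3 - 6*x^2

The characteristic polynomial is χ_A(x) = x^2*(x - 3)*(x + 2), so the eigenvalues are known. The minimal polynomial is
  m_A(x) = Π_λ (x − λ)^{k_λ}
where k_λ is the size of the *largest* Jordan block for λ (equivalently, the smallest k with (A − λI)^k v = 0 for every generalised eigenvector v of λ).

  λ = -2: largest Jordan block has size 1, contributing (x + 2)
  λ = 0: largest Jordan block has size 2, contributing (x − 0)^2
  λ = 3: largest Jordan block has size 1, contributing (x − 3)

So m_A(x) = x^2*(x - 3)*(x + 2) = x^4 - x^3 - 6*x^2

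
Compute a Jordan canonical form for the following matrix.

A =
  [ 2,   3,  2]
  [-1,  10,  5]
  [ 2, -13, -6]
J_3(2)

The characteristic polynomial is
  det(x·I − A) = x^3 - 6*x^2 + 12*x - 8 = (x - 2)^3

Eigenvalues and multiplicities (the geometric multiplicity of λ is n − rank(A − λI), which equals the number of Jordan blocks for λ):
  λ = 2: algebraic multiplicity = 3, geometric multiplicity = 1

Determining the block sizes for each eigenvalue:
  λ = 2: one block (gm = 1), so the single block has size am = 3 → block sizes [3]

Assembling the blocks gives a Jordan form
J =
  [2, 1, 0]
  [0, 2, 1]
  [0, 0, 2]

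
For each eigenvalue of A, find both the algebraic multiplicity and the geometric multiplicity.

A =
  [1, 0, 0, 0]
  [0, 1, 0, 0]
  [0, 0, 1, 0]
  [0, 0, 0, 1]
λ = 1: alg = 4, geom = 4

Step 1 — factor the characteristic polynomial to read off the algebraic multiplicities:
  χ_A(x) = (x - 1)^4

Step 2 — compute geometric multiplicities via the rank-nullity identity g(λ) = n − rank(A − λI):
  rank(A − (1)·I) = 0, so dim ker(A − (1)·I) = n − 0 = 4

Summary:
  λ = 1: algebraic multiplicity = 4, geometric multiplicity = 4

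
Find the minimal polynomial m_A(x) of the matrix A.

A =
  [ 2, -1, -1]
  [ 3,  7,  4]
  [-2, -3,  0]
x^3 - 9*x^2 + 27*x - 27

The characteristic polynomial is χ_A(x) = (x - 3)^3, so the eigenvalues are known. The minimal polynomial is
  m_A(x) = Π_λ (x − λ)^{k_λ}
where k_λ is the size of the *largest* Jordan block for λ (equivalently, the smallest k with (A − λI)^k v = 0 for every generalised eigenvector v of λ).

  λ = 3: largest Jordan block has size 3, contributing (x − 3)^3

So m_A(x) = (x - 3)^3 = x^3 - 9*x^2 + 27*x - 27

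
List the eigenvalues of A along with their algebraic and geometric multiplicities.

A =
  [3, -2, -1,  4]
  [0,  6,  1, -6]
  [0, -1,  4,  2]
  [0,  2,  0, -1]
λ = 3: alg = 4, geom = 2

Step 1 — factor the characteristic polynomial to read off the algebraic multiplicities:
  χ_A(x) = (x - 3)^4

Step 2 — compute geometric multiplicities via the rank-nullity identity g(λ) = n − rank(A − λI):
  rank(A − (3)·I) = 2, so dim ker(A − (3)·I) = n − 2 = 2

Summary:
  λ = 3: algebraic multiplicity = 4, geometric multiplicity = 2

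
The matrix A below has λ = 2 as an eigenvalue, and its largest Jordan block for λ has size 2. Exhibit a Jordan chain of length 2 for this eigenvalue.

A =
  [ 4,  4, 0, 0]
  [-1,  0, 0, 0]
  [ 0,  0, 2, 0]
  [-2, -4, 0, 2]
A Jordan chain for λ = 2 of length 2:
v_1 = (2, -1, 0, -2)ᵀ
v_2 = (1, 0, 0, 0)ᵀ

Let N = A − (2)·I. We want v_2 with N^2 v_2 = 0 but N^1 v_2 ≠ 0; then v_{j-1} := N · v_j for j = 2, …, 2.

Pick v_2 = (1, 0, 0, 0)ᵀ.
Then v_1 = N · v_2 = (2, -1, 0, -2)ᵀ.

Sanity check: (A − (2)·I) v_1 = (0, 0, 0, 0)ᵀ = 0. ✓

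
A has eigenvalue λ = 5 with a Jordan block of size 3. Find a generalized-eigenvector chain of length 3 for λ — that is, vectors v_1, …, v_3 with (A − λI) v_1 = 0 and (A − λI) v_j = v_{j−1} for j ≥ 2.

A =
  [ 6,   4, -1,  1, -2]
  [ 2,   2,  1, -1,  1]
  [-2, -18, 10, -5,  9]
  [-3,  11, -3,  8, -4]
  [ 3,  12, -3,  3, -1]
A Jordan chain for λ = 5 of length 3:
v_1 = (2, 0, -6, 4, 6)ᵀ
v_2 = (1, 2, -2, -3, 3)ᵀ
v_3 = (1, 0, 0, 0, 0)ᵀ

Let N = A − (5)·I. We want v_3 with N^3 v_3 = 0 but N^2 v_3 ≠ 0; then v_{j-1} := N · v_j for j = 3, …, 2.

Pick v_3 = (1, 0, 0, 0, 0)ᵀ.
Then v_2 = N · v_3 = (1, 2, -2, -3, 3)ᵀ.
Then v_1 = N · v_2 = (2, 0, -6, 4, 6)ᵀ.

Sanity check: (A − (5)·I) v_1 = (0, 0, 0, 0, 0)ᵀ = 0. ✓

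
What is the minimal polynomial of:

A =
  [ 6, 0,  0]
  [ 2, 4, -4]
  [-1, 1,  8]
x^2 - 12*x + 36

The characteristic polynomial is χ_A(x) = (x - 6)^3, so the eigenvalues are known. The minimal polynomial is
  m_A(x) = Π_λ (x − λ)^{k_λ}
where k_λ is the size of the *largest* Jordan block for λ (equivalently, the smallest k with (A − λI)^k v = 0 for every generalised eigenvector v of λ).

  λ = 6: largest Jordan block has size 2, contributing (x − 6)^2

So m_A(x) = (x - 6)^2 = x^2 - 12*x + 36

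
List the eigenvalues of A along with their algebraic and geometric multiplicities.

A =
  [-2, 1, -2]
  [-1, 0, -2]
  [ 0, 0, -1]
λ = -1: alg = 3, geom = 2

Step 1 — factor the characteristic polynomial to read off the algebraic multiplicities:
  χ_A(x) = (x + 1)^3

Step 2 — compute geometric multiplicities via the rank-nullity identity g(λ) = n − rank(A − λI):
  rank(A − (-1)·I) = 1, so dim ker(A − (-1)·I) = n − 1 = 2

Summary:
  λ = -1: algebraic multiplicity = 3, geometric multiplicity = 2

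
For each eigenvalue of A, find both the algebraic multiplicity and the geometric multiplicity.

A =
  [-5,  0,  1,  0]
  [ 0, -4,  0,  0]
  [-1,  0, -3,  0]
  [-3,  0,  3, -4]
λ = -4: alg = 4, geom = 3

Step 1 — factor the characteristic polynomial to read off the algebraic multiplicities:
  χ_A(x) = (x + 4)^4

Step 2 — compute geometric multiplicities via the rank-nullity identity g(λ) = n − rank(A − λI):
  rank(A − (-4)·I) = 1, so dim ker(A − (-4)·I) = n − 1 = 3

Summary:
  λ = -4: algebraic multiplicity = 4, geometric multiplicity = 3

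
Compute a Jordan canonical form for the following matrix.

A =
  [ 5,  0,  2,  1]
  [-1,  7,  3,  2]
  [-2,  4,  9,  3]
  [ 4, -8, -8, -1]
J_2(5) ⊕ J_2(5)

The characteristic polynomial is
  det(x·I − A) = x^4 - 20*x^3 + 150*x^2 - 500*x + 625 = (x - 5)^4

Eigenvalues and multiplicities (the geometric multiplicity of λ is n − rank(A − λI), which equals the number of Jordan blocks for λ):
  λ = 5: algebraic multiplicity = 4, geometric multiplicity = 2

Determining the block sizes for each eigenvalue:
  λ = 5: with am = 4 and gm = 2, the partition is not yet determined (e.g. several partitions of 4 into 2 parts exist). Let N = A − (5)·I. Computing rank(N^1) = 2, rank(N^2) = 0; the number of blocks of size ≥ j is rank(N^{j−1}) − rank(N^j), giving [2, 2]. So we have 2 block(s) of size 2 → block sizes [2, 2]

Assembling the blocks gives a Jordan form
J =
  [5, 1, 0, 0]
  [0, 5, 0, 0]
  [0, 0, 5, 1]
  [0, 0, 0, 5]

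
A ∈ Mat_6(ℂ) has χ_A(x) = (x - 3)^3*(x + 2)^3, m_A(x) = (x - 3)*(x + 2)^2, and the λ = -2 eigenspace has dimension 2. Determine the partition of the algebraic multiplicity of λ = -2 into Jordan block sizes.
Block sizes for λ = -2: [2, 1]

Step 1 — from the characteristic polynomial, algebraic multiplicity of λ = -2 is 3. From dim ker(A − (-2)·I) = 2, there are exactly 2 Jordan blocks for λ = -2.
Step 2 — from the minimal polynomial, the factor (x + 2)^2 tells us the largest block for λ = -2 has size 2.
Step 3 — with total size 3, 2 blocks, and largest block 2, the block sizes (in nonincreasing order) are [2, 1].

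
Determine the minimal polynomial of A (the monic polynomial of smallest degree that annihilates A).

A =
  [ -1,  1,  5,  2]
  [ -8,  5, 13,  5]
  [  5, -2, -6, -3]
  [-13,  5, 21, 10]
x^2 - 4*x + 4

The characteristic polynomial is χ_A(x) = (x - 2)^4, so the eigenvalues are known. The minimal polynomial is
  m_A(x) = Π_λ (x − λ)^{k_λ}
where k_λ is the size of the *largest* Jordan block for λ (equivalently, the smallest k with (A − λI)^k v = 0 for every generalised eigenvector v of λ).

  λ = 2: largest Jordan block has size 2, contributing (x − 2)^2

So m_A(x) = (x - 2)^2 = x^2 - 4*x + 4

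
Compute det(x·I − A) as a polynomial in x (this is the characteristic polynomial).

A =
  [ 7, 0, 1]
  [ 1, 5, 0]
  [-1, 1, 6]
x^3 - 18*x^2 + 108*x - 216

Expanding det(x·I − A) (e.g. by cofactor expansion or by noting that A is similar to its Jordan form J, which has the same characteristic polynomial as A) gives
  χ_A(x) = x^3 - 18*x^2 + 108*x - 216
which factors as (x - 6)^3. The eigenvalues (with algebraic multiplicities) are λ = 6 with multiplicity 3.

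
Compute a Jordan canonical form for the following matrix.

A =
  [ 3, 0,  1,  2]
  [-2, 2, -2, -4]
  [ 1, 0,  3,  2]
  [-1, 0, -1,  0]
J_2(2) ⊕ J_1(2) ⊕ J_1(2)

The characteristic polynomial is
  det(x·I − A) = x^4 - 8*x^3 + 24*x^2 - 32*x + 16 = (x - 2)^4

Eigenvalues and multiplicities (the geometric multiplicity of λ is n − rank(A − λI), which equals the number of Jordan blocks for λ):
  λ = 2: algebraic multiplicity = 4, geometric multiplicity = 3

Determining the block sizes for each eigenvalue:
  λ = 2: 3 blocks summing to 4 forces exactly one block of size 2 and the rest size 1 → block sizes [2, 1, 1]

Assembling the blocks gives a Jordan form
J =
  [2, 1, 0, 0]
  [0, 2, 0, 0]
  [0, 0, 2, 0]
  [0, 0, 0, 2]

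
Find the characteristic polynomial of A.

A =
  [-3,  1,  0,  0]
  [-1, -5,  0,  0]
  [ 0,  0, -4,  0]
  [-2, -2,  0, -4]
x^4 + 16*x^3 + 96*x^2 + 256*x + 256

Expanding det(x·I − A) (e.g. by cofactor expansion or by noting that A is similar to its Jordan form J, which has the same characteristic polynomial as A) gives
  χ_A(x) = x^4 + 16*x^3 + 96*x^2 + 256*x + 256
which factors as (x + 4)^4. The eigenvalues (with algebraic multiplicities) are λ = -4 with multiplicity 4.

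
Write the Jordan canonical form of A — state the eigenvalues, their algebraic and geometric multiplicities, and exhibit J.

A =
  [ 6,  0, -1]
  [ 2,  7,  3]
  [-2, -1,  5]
J_3(6)

The characteristic polynomial is
  det(x·I − A) = x^3 - 18*x^2 + 108*x - 216 = (x - 6)^3

Eigenvalues and multiplicities (the geometric multiplicity of λ is n − rank(A − λI), which equals the number of Jordan blocks for λ):
  λ = 6: algebraic multiplicity = 3, geometric multiplicity = 1

Determining the block sizes for each eigenvalue:
  λ = 6: one block (gm = 1), so the single block has size am = 3 → block sizes [3]

Assembling the blocks gives a Jordan form
J =
  [6, 1, 0]
  [0, 6, 1]
  [0, 0, 6]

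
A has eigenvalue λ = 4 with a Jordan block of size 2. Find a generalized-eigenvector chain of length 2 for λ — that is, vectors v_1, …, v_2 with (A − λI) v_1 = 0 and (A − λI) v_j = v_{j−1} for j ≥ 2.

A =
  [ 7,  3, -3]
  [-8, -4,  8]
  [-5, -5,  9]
A Jordan chain for λ = 4 of length 2:
v_1 = (3, -8, -5)ᵀ
v_2 = (1, 0, 0)ᵀ

Let N = A − (4)·I. We want v_2 with N^2 v_2 = 0 but N^1 v_2 ≠ 0; then v_{j-1} := N · v_j for j = 2, …, 2.

Pick v_2 = (1, 0, 0)ᵀ.
Then v_1 = N · v_2 = (3, -8, -5)ᵀ.

Sanity check: (A − (4)·I) v_1 = (0, 0, 0)ᵀ = 0. ✓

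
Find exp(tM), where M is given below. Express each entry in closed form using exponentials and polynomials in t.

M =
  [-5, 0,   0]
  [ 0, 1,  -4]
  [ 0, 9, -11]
e^{tM} =
  [exp(-5*t), 0, 0]
  [0, 6*t*exp(-5*t) + exp(-5*t), -4*t*exp(-5*t)]
  [0, 9*t*exp(-5*t), -6*t*exp(-5*t) + exp(-5*t)]

Strategy: write M = P · J · P⁻¹ where J is a Jordan canonical form, so e^{tM} = P · e^{tJ} · P⁻¹, and e^{tJ} can be computed block-by-block.

M has Jordan form
J =
  [-5,  1,  0]
  [ 0, -5,  0]
  [ 0,  0, -5]
(up to reordering of blocks).

Per-block formulas:
  For a 1×1 block at λ = -5: exp(t · [-5]) = [e^(-5t)].
  For a 2×2 Jordan block J_2(-5): exp(t · J_2(-5)) = e^(-5t)·(I + t·N), where N is the 2×2 nilpotent shift.

After assembling e^{tJ} and conjugating by P, we get:

e^{tM} =
  [exp(-5*t), 0, 0]
  [0, 6*t*exp(-5*t) + exp(-5*t), -4*t*exp(-5*t)]
  [0, 9*t*exp(-5*t), -6*t*exp(-5*t) + exp(-5*t)]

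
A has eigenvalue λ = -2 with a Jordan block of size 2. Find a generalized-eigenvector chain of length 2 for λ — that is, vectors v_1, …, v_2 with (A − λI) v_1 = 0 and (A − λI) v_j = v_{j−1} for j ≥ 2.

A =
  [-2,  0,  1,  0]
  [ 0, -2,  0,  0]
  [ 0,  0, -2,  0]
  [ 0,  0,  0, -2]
A Jordan chain for λ = -2 of length 2:
v_1 = (1, 0, 0, 0)ᵀ
v_2 = (0, 0, 1, 0)ᵀ

Let N = A − (-2)·I. We want v_2 with N^2 v_2 = 0 but N^1 v_2 ≠ 0; then v_{j-1} := N · v_j for j = 2, …, 2.

Pick v_2 = (0, 0, 1, 0)ᵀ.
Then v_1 = N · v_2 = (1, 0, 0, 0)ᵀ.

Sanity check: (A − (-2)·I) v_1 = (0, 0, 0, 0)ᵀ = 0. ✓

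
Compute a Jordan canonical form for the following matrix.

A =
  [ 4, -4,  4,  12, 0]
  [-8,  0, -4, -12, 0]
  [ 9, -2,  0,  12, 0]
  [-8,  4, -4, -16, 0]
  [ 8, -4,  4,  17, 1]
J_1(-4) ⊕ J_1(-4) ⊕ J_2(-2) ⊕ J_1(1)

The characteristic polynomial is
  det(x·I − A) = x^5 + 11*x^4 + 40*x^3 + 44*x^2 - 32*x - 64 = (x - 1)*(x + 2)^2*(x + 4)^2

Eigenvalues and multiplicities (the geometric multiplicity of λ is n − rank(A − λI), which equals the number of Jordan blocks for λ):
  λ = -4: algebraic multiplicity = 2, geometric multiplicity = 2
  λ = -2: algebraic multiplicity = 2, geometric multiplicity = 1
  λ = 1: algebraic multiplicity = 1, geometric multiplicity = 1

Determining the block sizes for each eigenvalue:
  λ = -4: gm = am = 2, so every block has size 1 → block sizes [1, 1]
  λ = -2: one block (gm = 1), so the single block has size am = 2 → block sizes [2]
  λ = 1: one block (gm = 1), so the single block has size am = 1 → block sizes [1]

Assembling the blocks gives a Jordan form
J =
  [-4,  0,  0,  0, 0]
  [ 0, -4,  0,  0, 0]
  [ 0,  0, -2,  1, 0]
  [ 0,  0,  0, -2, 0]
  [ 0,  0,  0,  0, 1]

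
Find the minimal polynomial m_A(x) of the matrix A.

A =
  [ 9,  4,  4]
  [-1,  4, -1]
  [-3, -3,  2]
x^2 - 10*x + 25

The characteristic polynomial is χ_A(x) = (x - 5)^3, so the eigenvalues are known. The minimal polynomial is
  m_A(x) = Π_λ (x − λ)^{k_λ}
where k_λ is the size of the *largest* Jordan block for λ (equivalently, the smallest k with (A − λI)^k v = 0 for every generalised eigenvector v of λ).

  λ = 5: largest Jordan block has size 2, contributing (x − 5)^2

So m_A(x) = (x - 5)^2 = x^2 - 10*x + 25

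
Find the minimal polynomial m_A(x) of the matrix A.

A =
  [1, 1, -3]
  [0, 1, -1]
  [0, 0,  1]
x^3 - 3*x^2 + 3*x - 1

The characteristic polynomial is χ_A(x) = (x - 1)^3, so the eigenvalues are known. The minimal polynomial is
  m_A(x) = Π_λ (x − λ)^{k_λ}
where k_λ is the size of the *largest* Jordan block for λ (equivalently, the smallest k with (A − λI)^k v = 0 for every generalised eigenvector v of λ).

  λ = 1: largest Jordan block has size 3, contributing (x − 1)^3

So m_A(x) = (x - 1)^3 = x^3 - 3*x^2 + 3*x - 1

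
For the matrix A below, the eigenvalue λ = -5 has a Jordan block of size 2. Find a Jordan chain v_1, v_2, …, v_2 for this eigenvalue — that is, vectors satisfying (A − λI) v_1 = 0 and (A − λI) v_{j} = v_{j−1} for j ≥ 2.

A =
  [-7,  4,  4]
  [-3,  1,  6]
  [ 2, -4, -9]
A Jordan chain for λ = -5 of length 2:
v_1 = (-2, -3, 2)ᵀ
v_2 = (1, 0, 0)ᵀ

Let N = A − (-5)·I. We want v_2 with N^2 v_2 = 0 but N^1 v_2 ≠ 0; then v_{j-1} := N · v_j for j = 2, …, 2.

Pick v_2 = (1, 0, 0)ᵀ.
Then v_1 = N · v_2 = (-2, -3, 2)ᵀ.

Sanity check: (A − (-5)·I) v_1 = (0, 0, 0)ᵀ = 0. ✓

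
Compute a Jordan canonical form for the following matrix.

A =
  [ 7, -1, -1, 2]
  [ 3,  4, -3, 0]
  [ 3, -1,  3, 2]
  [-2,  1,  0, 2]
J_3(4) ⊕ J_1(4)

The characteristic polynomial is
  det(x·I − A) = x^4 - 16*x^3 + 96*x^2 - 256*x + 256 = (x - 4)^4

Eigenvalues and multiplicities (the geometric multiplicity of λ is n − rank(A − λI), which equals the number of Jordan blocks for λ):
  λ = 4: algebraic multiplicity = 4, geometric multiplicity = 2

Determining the block sizes for each eigenvalue:
  λ = 4: with am = 4 and gm = 2, the partition is not yet determined (e.g. several partitions of 4 into 2 parts exist). Let N = A − (4)·I. Computing rank(N^1) = 2, rank(N^2) = 1, rank(N^3) = 0; the number of blocks of size ≥ j is rank(N^{j−1}) − rank(N^j), giving [2, 1, 1]. So we have 1 block(s) of size 3, 1 block(s) of size 1 → block sizes [3, 1]

Assembling the blocks gives a Jordan form
J =
  [4, 1, 0, 0]
  [0, 4, 1, 0]
  [0, 0, 4, 0]
  [0, 0, 0, 4]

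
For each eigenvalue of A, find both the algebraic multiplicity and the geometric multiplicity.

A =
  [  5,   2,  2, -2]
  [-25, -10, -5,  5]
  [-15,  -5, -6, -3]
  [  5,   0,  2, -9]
λ = -5: alg = 4, geom = 2

Step 1 — factor the characteristic polynomial to read off the algebraic multiplicities:
  χ_A(x) = (x + 5)^4

Step 2 — compute geometric multiplicities via the rank-nullity identity g(λ) = n − rank(A − λI):
  rank(A − (-5)·I) = 2, so dim ker(A − (-5)·I) = n − 2 = 2

Summary:
  λ = -5: algebraic multiplicity = 4, geometric multiplicity = 2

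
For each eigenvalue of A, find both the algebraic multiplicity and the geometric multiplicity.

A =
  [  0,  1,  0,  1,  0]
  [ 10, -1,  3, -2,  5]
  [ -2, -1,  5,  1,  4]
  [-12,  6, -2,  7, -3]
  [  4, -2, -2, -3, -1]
λ = 2: alg = 5, geom = 2

Step 1 — factor the characteristic polynomial to read off the algebraic multiplicities:
  χ_A(x) = (x - 2)^5

Step 2 — compute geometric multiplicities via the rank-nullity identity g(λ) = n − rank(A − λI):
  rank(A − (2)·I) = 3, so dim ker(A − (2)·I) = n − 3 = 2

Summary:
  λ = 2: algebraic multiplicity = 5, geometric multiplicity = 2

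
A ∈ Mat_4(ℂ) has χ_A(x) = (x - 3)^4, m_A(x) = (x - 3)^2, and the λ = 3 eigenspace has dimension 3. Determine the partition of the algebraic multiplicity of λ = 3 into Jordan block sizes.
Block sizes for λ = 3: [2, 1, 1]

Step 1 — from the characteristic polynomial, algebraic multiplicity of λ = 3 is 4. From dim ker(A − (3)·I) = 3, there are exactly 3 Jordan blocks for λ = 3.
Step 2 — from the minimal polynomial, the factor (x − 3)^2 tells us the largest block for λ = 3 has size 2.
Step 3 — with total size 4, 3 blocks, and largest block 2, the block sizes (in nonincreasing order) are [2, 1, 1].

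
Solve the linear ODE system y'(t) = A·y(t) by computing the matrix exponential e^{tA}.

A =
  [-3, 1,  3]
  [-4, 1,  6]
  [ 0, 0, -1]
e^{tA} =
  [-2*t*exp(-t) + exp(-t), t*exp(-t), 3*t*exp(-t)]
  [-4*t*exp(-t), 2*t*exp(-t) + exp(-t), 6*t*exp(-t)]
  [0, 0, exp(-t)]

Strategy: write A = P · J · P⁻¹ where J is a Jordan canonical form, so e^{tA} = P · e^{tJ} · P⁻¹, and e^{tJ} can be computed block-by-block.

A has Jordan form
J =
  [-1,  1,  0]
  [ 0, -1,  0]
  [ 0,  0, -1]
(up to reordering of blocks).

Per-block formulas:
  For a 2×2 Jordan block J_2(-1): exp(t · J_2(-1)) = e^(-1t)·(I + t·N), where N is the 2×2 nilpotent shift.
  For a 1×1 block at λ = -1: exp(t · [-1]) = [e^(-1t)].

After assembling e^{tJ} and conjugating by P, we get:

e^{tA} =
  [-2*t*exp(-t) + exp(-t), t*exp(-t), 3*t*exp(-t)]
  [-4*t*exp(-t), 2*t*exp(-t) + exp(-t), 6*t*exp(-t)]
  [0, 0, exp(-t)]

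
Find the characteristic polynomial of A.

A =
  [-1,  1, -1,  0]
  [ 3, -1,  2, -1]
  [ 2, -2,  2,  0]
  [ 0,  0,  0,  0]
x^4

Expanding det(x·I − A) (e.g. by cofactor expansion or by noting that A is similar to its Jordan form J, which has the same characteristic polynomial as A) gives
  χ_A(x) = x^4
which factors as x^4. The eigenvalues (with algebraic multiplicities) are λ = 0 with multiplicity 4.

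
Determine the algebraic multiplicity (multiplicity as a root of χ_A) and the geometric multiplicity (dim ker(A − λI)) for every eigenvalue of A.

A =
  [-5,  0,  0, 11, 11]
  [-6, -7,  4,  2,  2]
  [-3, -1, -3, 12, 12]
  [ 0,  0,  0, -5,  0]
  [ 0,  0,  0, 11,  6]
λ = -5: alg = 4, geom = 3; λ = 6: alg = 1, geom = 1

Step 1 — factor the characteristic polynomial to read off the algebraic multiplicities:
  χ_A(x) = (x - 6)*(x + 5)^4

Step 2 — compute geometric multiplicities via the rank-nullity identity g(λ) = n − rank(A − λI):
  rank(A − (-5)·I) = 2, so dim ker(A − (-5)·I) = n − 2 = 3
  rank(A − (6)·I) = 4, so dim ker(A − (6)·I) = n − 4 = 1

Summary:
  λ = -5: algebraic multiplicity = 4, geometric multiplicity = 3
  λ = 6: algebraic multiplicity = 1, geometric multiplicity = 1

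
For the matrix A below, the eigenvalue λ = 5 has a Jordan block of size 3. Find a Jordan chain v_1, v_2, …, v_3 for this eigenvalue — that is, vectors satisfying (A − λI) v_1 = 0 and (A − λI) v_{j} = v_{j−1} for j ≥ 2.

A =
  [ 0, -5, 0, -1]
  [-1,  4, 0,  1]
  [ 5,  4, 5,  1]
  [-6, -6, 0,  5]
A Jordan chain for λ = 5 of length 3:
v_1 = (0, 0, -1, 0)ᵀ
v_2 = (-1, 1, 1, 0)ᵀ
v_3 = (0, 0, 0, 1)ᵀ

Let N = A − (5)·I. We want v_3 with N^3 v_3 = 0 but N^2 v_3 ≠ 0; then v_{j-1} := N · v_j for j = 3, …, 2.

Pick v_3 = (0, 0, 0, 1)ᵀ.
Then v_2 = N · v_3 = (-1, 1, 1, 0)ᵀ.
Then v_1 = N · v_2 = (0, 0, -1, 0)ᵀ.

Sanity check: (A − (5)·I) v_1 = (0, 0, 0, 0)ᵀ = 0. ✓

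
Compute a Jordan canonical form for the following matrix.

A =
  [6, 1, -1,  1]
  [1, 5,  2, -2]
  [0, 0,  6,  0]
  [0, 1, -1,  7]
J_3(6) ⊕ J_1(6)

The characteristic polynomial is
  det(x·I − A) = x^4 - 24*x^3 + 216*x^2 - 864*x + 1296 = (x - 6)^4

Eigenvalues and multiplicities (the geometric multiplicity of λ is n − rank(A − λI), which equals the number of Jordan blocks for λ):
  λ = 6: algebraic multiplicity = 4, geometric multiplicity = 2

Determining the block sizes for each eigenvalue:
  λ = 6: with am = 4 and gm = 2, the partition is not yet determined (e.g. several partitions of 4 into 2 parts exist). Let N = A − (6)·I. Computing rank(N^1) = 2, rank(N^2) = 1, rank(N^3) = 0; the number of blocks of size ≥ j is rank(N^{j−1}) − rank(N^j), giving [2, 1, 1]. So we have 1 block(s) of size 3, 1 block(s) of size 1 → block sizes [3, 1]

Assembling the blocks gives a Jordan form
J =
  [6, 1, 0, 0]
  [0, 6, 1, 0]
  [0, 0, 6, 0]
  [0, 0, 0, 6]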